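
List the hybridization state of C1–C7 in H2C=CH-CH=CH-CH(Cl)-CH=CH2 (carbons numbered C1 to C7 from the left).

C1 sp2, C2 sp2, C3 sp2, C4 sp2, C5 sp3, C6 sp2, C7 sp2

C1 has 3 σ bonds, plus one π bond: steric number 3 → sp2.
C2: 3 σ bonds, plus one π bond — 3 electron domains, sp2.
C3 (3 σ bonds, plus one π bond) has steric number 3: sp2.
C4 — 3 σ bonds, plus one π bond. Steric number 3, so sp2.
C5 — 4 σ bonds. Steric number 4, so sp3.
C6 has 3 σ bonds, plus one π bond: steric number 3 → sp2.
C7 has 3 σ bonds, plus one π bond: steric number 3 → sp2.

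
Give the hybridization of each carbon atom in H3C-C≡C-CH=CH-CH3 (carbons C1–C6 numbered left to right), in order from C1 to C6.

C1 sp3, C2 sp, C3 sp, C4 sp2, C5 sp2, C6 sp3

C1 is sp3: 4 σ bonds, 4 electron-density regions.
C2: 2 σ bonds, plus two π bonds — 2 electron domains, sp.
C3 has 2 σ bonds, plus two π bonds: steric number 2 → sp.
C4: 3 σ bonds, plus one π bond — 3 electron domains, sp2.
C5 (3 σ bonds, plus one π bond) has steric number 3: sp2.
C6 (4 σ bonds) has steric number 4: sp3.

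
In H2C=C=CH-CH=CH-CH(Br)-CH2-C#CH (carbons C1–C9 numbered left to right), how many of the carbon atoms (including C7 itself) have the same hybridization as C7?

C7 is sp3 (only σ bonds).
C1: sp2
C2: sp
C3: sp2
C4: sp2
C5: sp2
C6: sp3 ✓
C7: sp3 ✓
C8: sp
C9: sp
2 carbons are sp3.

2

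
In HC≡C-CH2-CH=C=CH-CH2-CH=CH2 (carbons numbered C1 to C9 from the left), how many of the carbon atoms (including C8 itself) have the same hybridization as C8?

C8 is sp2 (one π bond).
C1: sp
C2: sp
C3: sp3
C4: sp2 ✓
C5: sp
C6: sp2 ✓
C7: sp3
C8: sp2 ✓
C9: sp2 ✓
4 carbons are sp2.

4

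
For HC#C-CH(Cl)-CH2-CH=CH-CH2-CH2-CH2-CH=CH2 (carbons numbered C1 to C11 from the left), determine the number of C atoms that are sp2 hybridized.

C1: sp
C2: sp
C3: sp3
C4: sp3
C5: sp2 ✓
C6: sp2 ✓
C7: sp3
C8: sp3
C9: sp3
C10: sp2 ✓
C11: sp2 ✓
C5, C6, C10, C11 → 4 sp2 carbons.

4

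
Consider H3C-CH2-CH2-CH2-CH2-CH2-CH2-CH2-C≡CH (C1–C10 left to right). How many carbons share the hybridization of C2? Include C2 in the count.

8

C2 is sp3 (only σ bonds).
C1: sp3 ✓
C2: sp3 ✓
C3: sp3 ✓
C4: sp3 ✓
C5: sp3 ✓
C6: sp3 ✓
C7: sp3 ✓
C8: sp3 ✓
C9: sp
C10: sp
8 carbons are sp3.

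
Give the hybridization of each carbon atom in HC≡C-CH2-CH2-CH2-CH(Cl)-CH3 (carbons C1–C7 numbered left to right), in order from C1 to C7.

C1 sp, C2 sp, C3 sp3, C4 sp3, C5 sp3, C6 sp3, C7 sp3

C1 (2 σ bonds, plus two π bonds) has steric number 2: sp.
C2: 2 σ bonds, plus two π bonds — 2 electron domains, sp.
C3 (4 σ bonds) has steric number 4: sp3.
C4 — 4 σ bonds. Steric number 4, so sp3.
C5 is sp3: 4 σ bonds, 4 electron-density regions.
C6 carries 4 σ bonds, giving a steric number of 4, so it is sp3.
C7 (4 σ bonds) has steric number 4: sp3.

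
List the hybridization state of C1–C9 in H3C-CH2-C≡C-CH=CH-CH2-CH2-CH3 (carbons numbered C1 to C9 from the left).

C1 sp3, C2 sp3, C3 sp, C4 sp, C5 sp2, C6 sp2, C7 sp3, C8 sp3, C9 sp3

C1 (4 σ bonds) has steric number 4: sp3.
C2 — 4 σ bonds. Steric number 4, so sp3.
C3 is sp: 2 σ bonds, plus two π bonds, 2 electron-density regions.
C4 carries 2 σ bonds, plus two π bonds, giving a steric number of 2, so it is sp.
C5 — 3 σ bonds, plus one π bond. Steric number 3, so sp2.
C6 carries 3 σ bonds, plus one π bond, giving a steric number of 3, so it is sp2.
C7: 4 σ bonds — 4 electron domains, sp3.
C8 (4 σ bonds) has steric number 4: sp3.
C9 — 4 σ bonds. Steric number 4, so sp3.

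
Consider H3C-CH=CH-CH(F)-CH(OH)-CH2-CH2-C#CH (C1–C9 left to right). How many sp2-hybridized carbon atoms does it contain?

C1: sp3
C2: sp2 ✓
C3: sp2 ✓
C4: sp3
C5: sp3
C6: sp3
C7: sp3
C8: sp
C9: sp
C2, C3 → 2 sp2 carbons.

2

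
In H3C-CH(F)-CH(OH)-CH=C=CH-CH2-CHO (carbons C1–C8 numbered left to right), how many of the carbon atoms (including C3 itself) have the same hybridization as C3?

4

C3 is sp3 (only σ bonds).
C1: sp3 ✓
C2: sp3 ✓
C3: sp3 ✓
C4: sp2
C5: sp
C6: sp2
C7: sp3 ✓
C8: sp2
4 carbons are sp3.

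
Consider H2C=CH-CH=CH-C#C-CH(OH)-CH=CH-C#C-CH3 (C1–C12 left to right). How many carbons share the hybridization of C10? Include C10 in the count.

C10 is sp (two π bonds).
C1: sp2
C2: sp2
C3: sp2
C4: sp2
C5: sp ✓
C6: sp ✓
C7: sp3
C8: sp2
C9: sp2
C10: sp ✓
C11: sp ✓
C12: sp3
4 carbons are sp.

4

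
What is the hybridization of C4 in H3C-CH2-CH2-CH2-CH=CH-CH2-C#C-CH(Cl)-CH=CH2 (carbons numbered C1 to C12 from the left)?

C4 (4 σ bonds) has steric number 4: sp3.

sp^3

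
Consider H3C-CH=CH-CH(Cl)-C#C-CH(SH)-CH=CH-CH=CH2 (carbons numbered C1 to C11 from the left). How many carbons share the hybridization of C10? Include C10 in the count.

6

C10 is sp2 (one π bond).
C1: sp3
C2: sp2 ✓
C3: sp2 ✓
C4: sp3
C5: sp
C6: sp
C7: sp3
C8: sp2 ✓
C9: sp2 ✓
C10: sp2 ✓
C11: sp2 ✓
6 carbons are sp2.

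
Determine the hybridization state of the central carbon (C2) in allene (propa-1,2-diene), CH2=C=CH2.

sp

Two σ bonds and two π bonds (one to each neighbour) → sp.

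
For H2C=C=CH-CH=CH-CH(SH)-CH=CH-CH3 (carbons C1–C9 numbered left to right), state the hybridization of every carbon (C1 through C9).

C1 has 3 σ bonds, plus one π bond: steric number 3 → sp2.
C2 is sp: 2 σ bonds, plus two π bonds, 2 electron-density regions.
C3: 3 σ bonds, plus one π bond; 3 regions of electron density → sp2.
C4 is sp2: 3 σ bonds, plus one π bond, 3 electron-density regions.
C5: 3 σ bonds, plus one π bond — 3 electron domains, sp2.
C6 — 4 σ bonds. Steric number 4, so sp3.
C7: 3 σ bonds, plus one π bond; 3 regions of electron density → sp2.
C8 (3 σ bonds, plus one π bond) has steric number 3: sp2.
C9: 4 σ bonds — 4 electron domains, sp3.

C1 sp2, C2 sp, C3 sp2, C4 sp2, C5 sp2, C6 sp3, C7 sp2, C8 sp2, C9 sp3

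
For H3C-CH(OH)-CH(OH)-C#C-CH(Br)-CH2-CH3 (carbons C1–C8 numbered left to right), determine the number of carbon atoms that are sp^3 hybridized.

C1: sp3 ✓
C2: sp3 ✓
C3: sp3 ✓
C4: sp
C5: sp
C6: sp3 ✓
C7: sp3 ✓
C8: sp3 ✓
C1, C2, C3, C6, C7, C8 → 6 sp3 carbons.

6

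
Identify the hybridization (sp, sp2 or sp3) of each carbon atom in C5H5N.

sp²

Each carbon atom — 3 σ bonds, plus one π bond. Steric number 3, so sp2.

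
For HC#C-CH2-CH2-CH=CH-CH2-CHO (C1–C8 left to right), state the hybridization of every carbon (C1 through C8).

C1 sp, C2 sp, C3 sp3, C4 sp3, C5 sp2, C6 sp2, C7 sp3, C8 sp2

C1 — 2 σ bonds, plus two π bonds. Steric number 2, so sp.
C2 carries 2 σ bonds, plus two π bonds, giving a steric number of 2, so it is sp.
C3 carries 4 σ bonds, giving a steric number of 4, so it is sp3.
C4: 4 σ bonds — 4 electron domains, sp3.
C5 is sp2: 3 σ bonds, plus one π bond, 3 electron-density regions.
C6 has 3 σ bonds, plus one π bond: steric number 3 → sp2.
C7 — 4 σ bonds. Steric number 4, so sp3.
C8 (3 σ bonds, plus one π bond) has steric number 3: sp2.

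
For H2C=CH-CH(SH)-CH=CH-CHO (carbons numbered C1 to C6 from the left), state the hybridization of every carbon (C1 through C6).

C1 sp2, C2 sp2, C3 sp3, C4 sp2, C5 sp2, C6 sp2

C1 carries 3 σ bonds, plus one π bond, giving a steric number of 3, so it is sp2.
C2 carries 3 σ bonds, plus one π bond, giving a steric number of 3, so it is sp2.
C3 is sp3: 4 σ bonds, 4 electron-density regions.
C4 — 3 σ bonds, plus one π bond. Steric number 3, so sp2.
C5 has 3 σ bonds, plus one π bond: steric number 3 → sp2.
C6 (3 σ bonds, plus one π bond) has steric number 3: sp2.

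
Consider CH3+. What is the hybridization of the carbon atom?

Three σ bonds to H, empty p orbital → sp2, trigonal planar.

sp^2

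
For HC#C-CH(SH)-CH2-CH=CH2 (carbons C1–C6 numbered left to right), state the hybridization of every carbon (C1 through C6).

C1 sp, C2 sp, C3 sp3, C4 sp3, C5 sp2, C6 sp2

C1: 2 σ bonds, plus two π bonds — 2 electron domains, sp.
C2 is sp: 2 σ bonds, plus two π bonds, 2 electron-density regions.
C3: 4 σ bonds — 4 electron domains, sp3.
C4: 4 σ bonds; 4 regions of electron density → sp3.
C5 has 3 σ bonds, plus one π bond: steric number 3 → sp2.
C6: 3 σ bonds, plus one π bond; 3 regions of electron density → sp2.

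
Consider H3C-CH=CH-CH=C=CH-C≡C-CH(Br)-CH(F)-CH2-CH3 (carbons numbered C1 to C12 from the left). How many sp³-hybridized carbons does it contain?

5

C1: sp3 ✓
C2: sp2
C3: sp2
C4: sp2
C5: sp
C6: sp2
C7: sp
C8: sp
C9: sp3 ✓
C10: sp3 ✓
C11: sp3 ✓
C12: sp3 ✓
C1, C9, C10, C11, C12 → 5 sp3 carbons.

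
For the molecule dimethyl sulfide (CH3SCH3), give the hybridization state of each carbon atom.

sp³

Each carbon atom: 4 σ bonds — 4 electron domains, sp3.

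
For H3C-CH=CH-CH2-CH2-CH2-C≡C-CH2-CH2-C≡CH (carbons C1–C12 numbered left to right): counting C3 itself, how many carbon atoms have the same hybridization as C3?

2

C3 is sp2 (one π bond).
C1: sp3
C2: sp2 ✓
C3: sp2 ✓
C4: sp3
C5: sp3
C6: sp3
C7: sp
C8: sp
C9: sp3
C10: sp3
C11: sp
C12: sp
2 carbons are sp2.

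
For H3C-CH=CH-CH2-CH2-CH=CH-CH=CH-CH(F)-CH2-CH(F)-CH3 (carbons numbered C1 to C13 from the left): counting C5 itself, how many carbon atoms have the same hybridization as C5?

C5 is sp3 (only σ bonds).
C1: sp3 ✓
C2: sp2
C3: sp2
C4: sp3 ✓
C5: sp3 ✓
C6: sp2
C7: sp2
C8: sp2
C9: sp2
C10: sp3 ✓
C11: sp3 ✓
C12: sp3 ✓
C13: sp3 ✓
7 carbons are sp3.

7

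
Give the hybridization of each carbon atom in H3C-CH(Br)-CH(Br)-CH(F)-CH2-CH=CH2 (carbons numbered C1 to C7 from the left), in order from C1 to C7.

C1 sp3, C2 sp3, C3 sp3, C4 sp3, C5 sp3, C6 sp2, C7 sp2

C1 has 4 σ bonds: steric number 4 → sp3.
C2: 4 σ bonds; 4 regions of electron density → sp3.
C3 — 4 σ bonds. Steric number 4, so sp3.
C4 has 4 σ bonds: steric number 4 → sp3.
C5 (4 σ bonds) has steric number 4: sp3.
C6 (3 σ bonds, plus one π bond) has steric number 3: sp2.
C7 is sp2: 3 σ bonds, plus one π bond, 3 electron-density regions.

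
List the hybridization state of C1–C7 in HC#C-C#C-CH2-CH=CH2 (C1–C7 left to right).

C1 — 2 σ bonds, plus two π bonds. Steric number 2, so sp.
C2: 2 σ bonds, plus two π bonds — 2 electron domains, sp.
C3 (2 σ bonds, plus two π bonds) has steric number 2: sp.
C4: 2 σ bonds, plus two π bonds — 2 electron domains, sp.
C5 (4 σ bonds) has steric number 4: sp3.
C6 — 3 σ bonds, plus one π bond. Steric number 3, so sp2.
C7: 3 σ bonds, plus one π bond — 3 electron domains, sp2.

C1 sp, C2 sp, C3 sp, C4 sp, C5 sp3, C6 sp2, C7 sp2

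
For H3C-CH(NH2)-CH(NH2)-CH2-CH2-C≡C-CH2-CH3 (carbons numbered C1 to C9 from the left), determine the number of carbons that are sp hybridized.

2

C1: sp3
C2: sp3
C3: sp3
C4: sp3
C5: sp3
C6: sp ✓
C7: sp ✓
C8: sp3
C9: sp3
C6, C7 → 2 sp carbons.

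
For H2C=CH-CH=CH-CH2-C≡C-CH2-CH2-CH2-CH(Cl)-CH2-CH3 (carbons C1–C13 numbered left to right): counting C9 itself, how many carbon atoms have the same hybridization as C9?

7

C9 is sp3 (only σ bonds).
C1: sp2
C2: sp2
C3: sp2
C4: sp2
C5: sp3 ✓
C6: sp
C7: sp
C8: sp3 ✓
C9: sp3 ✓
C10: sp3 ✓
C11: sp3 ✓
C12: sp3 ✓
C13: sp3 ✓
7 carbons are sp3.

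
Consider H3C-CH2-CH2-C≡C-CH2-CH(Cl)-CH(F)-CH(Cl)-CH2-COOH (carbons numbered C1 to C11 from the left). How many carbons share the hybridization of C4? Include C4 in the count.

C4 is sp (two π bonds).
C1: sp3
C2: sp3
C3: sp3
C4: sp ✓
C5: sp ✓
C6: sp3
C7: sp3
C8: sp3
C9: sp3
C10: sp3
C11: sp2
2 carbons are sp.

2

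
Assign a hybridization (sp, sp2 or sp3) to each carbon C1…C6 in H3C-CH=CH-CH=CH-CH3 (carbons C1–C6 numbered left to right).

C1 sp3, C2 sp2, C3 sp2, C4 sp2, C5 sp2, C6 sp3

C1: 4 σ bonds; 4 regions of electron density → sp3.
C2 — 3 σ bonds, plus one π bond. Steric number 3, so sp2.
C3: 3 σ bonds, plus one π bond — 3 electron domains, sp2.
C4 — 3 σ bonds, plus one π bond. Steric number 3, so sp2.
C5: 3 σ bonds, plus one π bond; 3 regions of electron density → sp2.
C6 carries 4 σ bonds, giving a steric number of 4, so it is sp3.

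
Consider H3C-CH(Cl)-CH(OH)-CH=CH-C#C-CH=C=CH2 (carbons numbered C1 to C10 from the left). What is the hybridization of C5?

C5 (3 σ bonds, plus one π bond) has steric number 3: sp2.

sp^2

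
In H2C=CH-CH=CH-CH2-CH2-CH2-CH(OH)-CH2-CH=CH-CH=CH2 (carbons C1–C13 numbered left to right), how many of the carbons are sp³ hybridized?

C1: sp2
C2: sp2
C3: sp2
C4: sp2
C5: sp3 ✓
C6: sp3 ✓
C7: sp3 ✓
C8: sp3 ✓
C9: sp3 ✓
C10: sp2
C11: sp2
C12: sp2
C13: sp2
C5, C6, C7, C8, C9 → 5 sp3 carbons.

5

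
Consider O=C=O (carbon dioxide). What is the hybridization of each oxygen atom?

One σ bond + two lone pairs = steric number 3 → sp2.

sp²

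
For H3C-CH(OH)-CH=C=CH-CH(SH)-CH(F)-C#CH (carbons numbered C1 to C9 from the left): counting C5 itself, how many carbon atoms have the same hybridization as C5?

2

C5 is sp2 (one π bond).
C1: sp3
C2: sp3
C3: sp2 ✓
C4: sp
C5: sp2 ✓
C6: sp3
C7: sp3
C8: sp
C9: sp
2 carbons are sp2.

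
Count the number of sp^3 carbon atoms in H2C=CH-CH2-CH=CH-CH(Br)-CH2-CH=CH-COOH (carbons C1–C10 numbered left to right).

C1: sp2
C2: sp2
C3: sp3 ✓
C4: sp2
C5: sp2
C6: sp3 ✓
C7: sp3 ✓
C8: sp2
C9: sp2
C10: sp2
C3, C6, C7 → 3 sp3 carbons.

3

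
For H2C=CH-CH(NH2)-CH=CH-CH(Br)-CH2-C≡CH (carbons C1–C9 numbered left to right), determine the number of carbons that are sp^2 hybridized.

4

C1: sp2 ✓
C2: sp2 ✓
C3: sp3
C4: sp2 ✓
C5: sp2 ✓
C6: sp3
C7: sp3
C8: sp
C9: sp
C1, C2, C4, C5 → 4 sp2 carbons.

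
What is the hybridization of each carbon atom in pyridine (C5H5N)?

sp2

Each carbon atom (3 σ bonds, plus one π bond) has steric number 3: sp2.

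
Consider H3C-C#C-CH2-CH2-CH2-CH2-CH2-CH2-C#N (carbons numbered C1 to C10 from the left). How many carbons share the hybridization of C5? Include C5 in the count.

7

C5 is sp3 (only σ bonds).
C1: sp3 ✓
C2: sp
C3: sp
C4: sp3 ✓
C5: sp3 ✓
C6: sp3 ✓
C7: sp3 ✓
C8: sp3 ✓
C9: sp3 ✓
C10: sp
7 carbons are sp3.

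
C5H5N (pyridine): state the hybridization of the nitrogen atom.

N has two σ bonds and one lone pair in the ring plane (steric number 3 → sp2); its p orbital contributes one electron to the aromatic π system via the C=N double bond.

sp2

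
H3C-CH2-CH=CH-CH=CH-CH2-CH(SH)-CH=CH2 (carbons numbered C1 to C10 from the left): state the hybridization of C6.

C6 has 3 σ bonds, plus one π bond: steric number 3 → sp2.

sp²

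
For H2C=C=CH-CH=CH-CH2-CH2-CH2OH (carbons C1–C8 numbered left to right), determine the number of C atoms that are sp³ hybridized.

3

C1: sp2
C2: sp
C3: sp2
C4: sp2
C5: sp2
C6: sp3 ✓
C7: sp3 ✓
C8: sp3 ✓
C6, C7, C8 → 3 sp3 carbons.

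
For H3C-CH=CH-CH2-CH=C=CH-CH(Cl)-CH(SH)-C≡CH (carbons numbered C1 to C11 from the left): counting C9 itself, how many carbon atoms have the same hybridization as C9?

C9 is sp3 (only σ bonds).
C1: sp3 ✓
C2: sp2
C3: sp2
C4: sp3 ✓
C5: sp2
C6: sp
C7: sp2
C8: sp3 ✓
C9: sp3 ✓
C10: sp
C11: sp
4 carbons are sp3.

4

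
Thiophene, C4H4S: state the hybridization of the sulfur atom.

sp2

Analogous to furan: one S lone pair in the aromatic π system, S is sp2.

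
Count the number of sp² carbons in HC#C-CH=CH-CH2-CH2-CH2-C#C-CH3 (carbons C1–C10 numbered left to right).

C1: sp
C2: sp
C3: sp2 ✓
C4: sp2 ✓
C5: sp3
C6: sp3
C7: sp3
C8: sp
C9: sp
C10: sp3
C3, C4 → 2 sp2 carbons.

2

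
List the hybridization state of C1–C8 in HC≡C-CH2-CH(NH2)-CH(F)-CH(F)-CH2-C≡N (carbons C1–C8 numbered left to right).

C1 sp, C2 sp, C3 sp3, C4 sp3, C5 sp3, C6 sp3, C7 sp3, C8 sp

C1 — 2 σ bonds, plus two π bonds. Steric number 2, so sp.
C2 is sp: 2 σ bonds, plus two π bonds, 2 electron-density regions.
C3: 4 σ bonds — 4 electron domains, sp3.
C4: 4 σ bonds — 4 electron domains, sp3.
C5 has 4 σ bonds: steric number 4 → sp3.
C6: 4 σ bonds; 4 regions of electron density → sp3.
C7 — 4 σ bonds. Steric number 4, so sp3.
C8 is sp: 2 σ bonds, plus two π bonds, 2 electron-density regions.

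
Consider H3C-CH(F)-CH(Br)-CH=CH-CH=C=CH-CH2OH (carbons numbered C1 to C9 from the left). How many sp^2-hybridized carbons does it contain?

4

C1: sp3
C2: sp3
C3: sp3
C4: sp2 ✓
C5: sp2 ✓
C6: sp2 ✓
C7: sp
C8: sp2 ✓
C9: sp3
C4, C5, C6, C8 → 4 sp2 carbons.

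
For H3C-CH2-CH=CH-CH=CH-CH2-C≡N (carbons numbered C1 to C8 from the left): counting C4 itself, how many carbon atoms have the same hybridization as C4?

4

C4 is sp2 (one π bond).
C1: sp3
C2: sp3
C3: sp2 ✓
C4: sp2 ✓
C5: sp2 ✓
C6: sp2 ✓
C7: sp3
C8: sp
4 carbons are sp2.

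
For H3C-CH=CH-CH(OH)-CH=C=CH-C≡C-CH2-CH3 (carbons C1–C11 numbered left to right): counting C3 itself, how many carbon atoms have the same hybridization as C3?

4

C3 is sp2 (one π bond).
C1: sp3
C2: sp2 ✓
C3: sp2 ✓
C4: sp3
C5: sp2 ✓
C6: sp
C7: sp2 ✓
C8: sp
C9: sp
C10: sp3
C11: sp3
4 carbons are sp2.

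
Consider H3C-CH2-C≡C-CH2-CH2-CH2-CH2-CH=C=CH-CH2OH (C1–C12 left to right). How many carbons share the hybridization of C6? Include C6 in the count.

7

C6 is sp3 (only σ bonds).
C1: sp3 ✓
C2: sp3 ✓
C3: sp
C4: sp
C5: sp3 ✓
C6: sp3 ✓
C7: sp3 ✓
C8: sp3 ✓
C9: sp2
C10: sp
C11: sp2
C12: sp3 ✓
7 carbons are sp3.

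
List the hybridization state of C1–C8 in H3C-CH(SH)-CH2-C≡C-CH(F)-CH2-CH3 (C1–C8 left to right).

C1 sp3, C2 sp3, C3 sp3, C4 sp, C5 sp, C6 sp3, C7 sp3, C8 sp3

C1 (4 σ bonds) has steric number 4: sp3.
C2 (4 σ bonds) has steric number 4: sp3.
C3: 4 σ bonds; 4 regions of electron density → sp3.
C4 carries 2 σ bonds, plus two π bonds, giving a steric number of 2, so it is sp.
C5 has 2 σ bonds, plus two π bonds: steric number 2 → sp.
C6 (4 σ bonds) has steric number 4: sp3.
C7 carries 4 σ bonds, giving a steric number of 4, so it is sp3.
C8 (4 σ bonds) has steric number 4: sp3.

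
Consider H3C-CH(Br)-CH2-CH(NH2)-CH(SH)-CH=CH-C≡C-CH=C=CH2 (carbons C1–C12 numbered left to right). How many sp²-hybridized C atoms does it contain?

C1: sp3
C2: sp3
C3: sp3
C4: sp3
C5: sp3
C6: sp2 ✓
C7: sp2 ✓
C8: sp
C9: sp
C10: sp2 ✓
C11: sp
C12: sp2 ✓
C6, C7, C10, C12 → 4 sp2 carbons.

4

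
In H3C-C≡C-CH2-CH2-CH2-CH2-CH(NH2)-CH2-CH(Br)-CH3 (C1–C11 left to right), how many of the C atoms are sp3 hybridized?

C1: sp3 ✓
C2: sp
C3: sp
C4: sp3 ✓
C5: sp3 ✓
C6: sp3 ✓
C7: sp3 ✓
C8: sp3 ✓
C9: sp3 ✓
C10: sp3 ✓
C11: sp3 ✓
C1, C4, C5, C6, C7, C8, C9, C10, C11 → 9 sp3 carbons.

9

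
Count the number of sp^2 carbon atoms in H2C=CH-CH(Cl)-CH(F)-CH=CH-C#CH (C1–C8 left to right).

4

C1: sp2 ✓
C2: sp2 ✓
C3: sp3
C4: sp3
C5: sp2 ✓
C6: sp2 ✓
C7: sp
C8: sp
C1, C2, C5, C6 → 4 sp2 carbons.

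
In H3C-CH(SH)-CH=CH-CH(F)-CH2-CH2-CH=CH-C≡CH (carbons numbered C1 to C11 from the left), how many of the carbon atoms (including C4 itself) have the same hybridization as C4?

C4 is sp2 (one π bond).
C1: sp3
C2: sp3
C3: sp2 ✓
C4: sp2 ✓
C5: sp3
C6: sp3
C7: sp3
C8: sp2 ✓
C9: sp2 ✓
C10: sp
C11: sp
4 carbons are sp2.

4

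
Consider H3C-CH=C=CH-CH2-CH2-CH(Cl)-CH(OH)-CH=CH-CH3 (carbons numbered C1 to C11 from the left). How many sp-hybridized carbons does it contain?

C1: sp3
C2: sp2
C3: sp ✓
C4: sp2
C5: sp3
C6: sp3
C7: sp3
C8: sp3
C9: sp2
C10: sp2
C11: sp3
C3 → 1 sp carbon.

1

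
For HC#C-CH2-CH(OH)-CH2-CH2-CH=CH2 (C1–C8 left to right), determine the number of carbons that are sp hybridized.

C1: sp ✓
C2: sp ✓
C3: sp3
C4: sp3
C5: sp3
C6: sp3
C7: sp2
C8: sp2
C1, C2 → 2 sp carbons.

2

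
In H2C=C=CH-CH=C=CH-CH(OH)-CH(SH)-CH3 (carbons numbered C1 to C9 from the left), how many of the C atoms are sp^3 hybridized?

3

C1: sp2
C2: sp
C3: sp2
C4: sp2
C5: sp
C6: sp2
C7: sp3 ✓
C8: sp3 ✓
C9: sp3 ✓
C7, C8, C9 → 3 sp3 carbons.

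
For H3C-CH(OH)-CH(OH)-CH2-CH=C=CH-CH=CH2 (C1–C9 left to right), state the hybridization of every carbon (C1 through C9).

C1 sp3, C2 sp3, C3 sp3, C4 sp3, C5 sp2, C6 sp, C7 sp2, C8 sp2, C9 sp2

C1 has 4 σ bonds: steric number 4 → sp3.
C2: 4 σ bonds — 4 electron domains, sp3.
C3 is sp3: 4 σ bonds, 4 electron-density regions.
C4 has 4 σ bonds: steric number 4 → sp3.
C5: 3 σ bonds, plus one π bond; 3 regions of electron density → sp2.
C6 is sp: 2 σ bonds, plus two π bonds, 2 electron-density regions.
C7: 3 σ bonds, plus one π bond — 3 electron domains, sp2.
C8 carries 3 σ bonds, plus one π bond, giving a steric number of 3, so it is sp2.
C9 — 3 σ bonds, plus one π bond. Steric number 3, so sp2.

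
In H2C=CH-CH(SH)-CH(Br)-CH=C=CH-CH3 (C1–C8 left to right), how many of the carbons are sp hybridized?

1

C1: sp2
C2: sp2
C3: sp3
C4: sp3
C5: sp2
C6: sp ✓
C7: sp2
C8: sp3
C6 → 1 sp carbon.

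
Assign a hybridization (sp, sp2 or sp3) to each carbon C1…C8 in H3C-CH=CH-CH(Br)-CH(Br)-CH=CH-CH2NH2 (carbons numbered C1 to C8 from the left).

C1 sp3, C2 sp2, C3 sp2, C4 sp3, C5 sp3, C6 sp2, C7 sp2, C8 sp3

C1 — 4 σ bonds. Steric number 4, so sp3.
C2: 3 σ bonds, plus one π bond; 3 regions of electron density → sp2.
C3: 3 σ bonds, plus one π bond — 3 electron domains, sp2.
C4 (4 σ bonds) has steric number 4: sp3.
C5 — 4 σ bonds. Steric number 4, so sp3.
C6 (3 σ bonds, plus one π bond) has steric number 3: sp2.
C7 — 3 σ bonds, plus one π bond. Steric number 3, so sp2.
C8: 4 σ bonds — 4 electron domains, sp3.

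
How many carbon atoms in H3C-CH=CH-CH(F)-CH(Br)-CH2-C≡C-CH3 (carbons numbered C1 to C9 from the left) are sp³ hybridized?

5

C1: sp3 ✓
C2: sp2
C3: sp2
C4: sp3 ✓
C5: sp3 ✓
C6: sp3 ✓
C7: sp
C8: sp
C9: sp3 ✓
C1, C4, C5, C6, C9 → 5 sp3 carbons.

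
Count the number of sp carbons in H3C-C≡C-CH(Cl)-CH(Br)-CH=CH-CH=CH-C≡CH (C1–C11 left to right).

4

C1: sp3
C2: sp ✓
C3: sp ✓
C4: sp3
C5: sp3
C6: sp2
C7: sp2
C8: sp2
C9: sp2
C10: sp ✓
C11: sp ✓
C2, C3, C10, C11 → 4 sp carbons.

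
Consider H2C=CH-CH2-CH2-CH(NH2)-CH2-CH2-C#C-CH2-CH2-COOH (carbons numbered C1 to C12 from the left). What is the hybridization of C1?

sp²

C1 carries 3 σ bonds, plus one π bond, giving a steric number of 3, so it is sp2.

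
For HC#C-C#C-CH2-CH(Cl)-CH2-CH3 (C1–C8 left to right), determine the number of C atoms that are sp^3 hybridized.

4

C1: sp
C2: sp
C3: sp
C4: sp
C5: sp3 ✓
C6: sp3 ✓
C7: sp3 ✓
C8: sp3 ✓
C5, C6, C7, C8 → 4 sp3 carbons.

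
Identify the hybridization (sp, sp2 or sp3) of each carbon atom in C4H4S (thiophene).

sp2

Each carbon atom carries 3 σ bonds, plus one π bond, giving a steric number of 3, so it is sp2.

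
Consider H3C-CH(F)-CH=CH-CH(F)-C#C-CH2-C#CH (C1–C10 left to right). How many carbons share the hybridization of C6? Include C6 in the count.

4

C6 is sp (two π bonds).
C1: sp3
C2: sp3
C3: sp2
C4: sp2
C5: sp3
C6: sp ✓
C7: sp ✓
C8: sp3
C9: sp ✓
C10: sp ✓
4 carbons are sp.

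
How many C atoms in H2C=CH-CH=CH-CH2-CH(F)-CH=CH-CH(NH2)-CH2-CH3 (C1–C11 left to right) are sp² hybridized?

6

C1: sp2 ✓
C2: sp2 ✓
C3: sp2 ✓
C4: sp2 ✓
C5: sp3
C6: sp3
C7: sp2 ✓
C8: sp2 ✓
C9: sp3
C10: sp3
C11: sp3
C1, C2, C3, C4, C7, C8 → 6 sp2 carbons.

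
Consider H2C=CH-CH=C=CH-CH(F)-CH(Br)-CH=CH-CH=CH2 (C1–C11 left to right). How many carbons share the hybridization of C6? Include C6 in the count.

C6 is sp3 (only σ bonds).
C1: sp2
C2: sp2
C3: sp2
C4: sp
C5: sp2
C6: sp3 ✓
C7: sp3 ✓
C8: sp2
C9: sp2
C10: sp2
C11: sp2
2 carbons are sp3.

2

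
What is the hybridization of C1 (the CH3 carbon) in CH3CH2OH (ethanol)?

C1 (the CH3 carbon) carries 4 σ bonds, giving a steric number of 4, so it is sp3.

sp^3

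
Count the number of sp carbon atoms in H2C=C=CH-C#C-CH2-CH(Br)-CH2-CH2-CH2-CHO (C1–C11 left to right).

C1: sp2
C2: sp ✓
C3: sp2
C4: sp ✓
C5: sp ✓
C6: sp3
C7: sp3
C8: sp3
C9: sp3
C10: sp3
C11: sp2
C2, C4, C5 → 3 sp carbons.

3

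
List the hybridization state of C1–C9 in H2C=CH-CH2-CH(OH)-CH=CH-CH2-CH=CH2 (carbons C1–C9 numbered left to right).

C1 sp2, C2 sp2, C3 sp3, C4 sp3, C5 sp2, C6 sp2, C7 sp3, C8 sp2, C9 sp2

C1 — 3 σ bonds, plus one π bond. Steric number 3, so sp2.
C2 (3 σ bonds, plus one π bond) has steric number 3: sp2.
C3: 4 σ bonds — 4 electron domains, sp3.
C4 has 4 σ bonds: steric number 4 → sp3.
C5 (3 σ bonds, plus one π bond) has steric number 3: sp2.
C6: 3 σ bonds, plus one π bond; 3 regions of electron density → sp2.
C7 — 4 σ bonds. Steric number 4, so sp3.
C8: 3 σ bonds, plus one π bond — 3 electron domains, sp2.
C9: 3 σ bonds, plus one π bond — 3 electron domains, sp2.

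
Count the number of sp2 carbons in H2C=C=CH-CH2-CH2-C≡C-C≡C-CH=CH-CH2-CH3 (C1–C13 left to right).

4

C1: sp2 ✓
C2: sp
C3: sp2 ✓
C4: sp3
C5: sp3
C6: sp
C7: sp
C8: sp
C9: sp
C10: sp2 ✓
C11: sp2 ✓
C12: sp3
C13: sp3
C1, C3, C10, C11 → 4 sp2 carbons.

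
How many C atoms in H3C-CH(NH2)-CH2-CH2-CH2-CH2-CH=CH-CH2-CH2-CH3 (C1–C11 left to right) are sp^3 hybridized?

C1: sp3 ✓
C2: sp3 ✓
C3: sp3 ✓
C4: sp3 ✓
C5: sp3 ✓
C6: sp3 ✓
C7: sp2
C8: sp2
C9: sp3 ✓
C10: sp3 ✓
C11: sp3 ✓
C1, C2, C3, C4, C5, C6, C9, C10, C11 → 9 sp3 carbons.

9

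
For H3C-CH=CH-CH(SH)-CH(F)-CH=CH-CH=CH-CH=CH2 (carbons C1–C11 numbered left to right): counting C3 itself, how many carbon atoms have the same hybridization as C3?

C3 is sp2 (one π bond).
C1: sp3
C2: sp2 ✓
C3: sp2 ✓
C4: sp3
C5: sp3
C6: sp2 ✓
C7: sp2 ✓
C8: sp2 ✓
C9: sp2 ✓
C10: sp2 ✓
C11: sp2 ✓
8 carbons are sp2.

8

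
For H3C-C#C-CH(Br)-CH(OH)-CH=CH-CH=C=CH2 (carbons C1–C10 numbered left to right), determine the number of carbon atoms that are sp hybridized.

C1: sp3
C2: sp ✓
C3: sp ✓
C4: sp3
C5: sp3
C6: sp2
C7: sp2
C8: sp2
C9: sp ✓
C10: sp2
C2, C3, C9 → 3 sp carbons.

3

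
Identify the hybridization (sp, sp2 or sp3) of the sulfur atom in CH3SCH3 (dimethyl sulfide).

The sulfur atom carries 2 σ bonds and 2 lone pairs, giving a steric number of 4, so it is sp3.

sp³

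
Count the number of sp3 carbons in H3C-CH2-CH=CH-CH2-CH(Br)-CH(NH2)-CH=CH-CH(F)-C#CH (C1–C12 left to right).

6

C1: sp3 ✓
C2: sp3 ✓
C3: sp2
C4: sp2
C5: sp3 ✓
C6: sp3 ✓
C7: sp3 ✓
C8: sp2
C9: sp2
C10: sp3 ✓
C11: sp
C12: sp
C1, C2, C5, C6, C7, C10 → 6 sp3 carbons.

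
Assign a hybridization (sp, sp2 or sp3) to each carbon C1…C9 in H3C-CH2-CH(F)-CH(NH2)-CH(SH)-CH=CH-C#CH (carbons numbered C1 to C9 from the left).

C1 sp3, C2 sp3, C3 sp3, C4 sp3, C5 sp3, C6 sp2, C7 sp2, C8 sp, C9 sp

C1 has 4 σ bonds: steric number 4 → sp3.
C2 is sp3: 4 σ bonds, 4 electron-density regions.
C3 — 4 σ bonds. Steric number 4, so sp3.
C4 is sp3: 4 σ bonds, 4 electron-density regions.
C5 is sp3: 4 σ bonds, 4 electron-density regions.
C6 has 3 σ bonds, plus one π bond: steric number 3 → sp2.
C7: 3 σ bonds, plus one π bond — 3 electron domains, sp2.
C8 (2 σ bonds, plus two π bonds) has steric number 2: sp.
C9 has 2 σ bonds, plus two π bonds: steric number 2 → sp.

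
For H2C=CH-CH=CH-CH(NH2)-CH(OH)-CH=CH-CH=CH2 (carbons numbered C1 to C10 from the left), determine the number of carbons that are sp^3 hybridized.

C1: sp2
C2: sp2
C3: sp2
C4: sp2
C5: sp3 ✓
C6: sp3 ✓
C7: sp2
C8: sp2
C9: sp2
C10: sp2
C5, C6 → 2 sp3 carbons.

2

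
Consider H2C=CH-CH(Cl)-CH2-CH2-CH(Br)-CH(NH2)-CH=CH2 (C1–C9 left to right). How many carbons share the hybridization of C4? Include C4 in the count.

C4 is sp3 (only σ bonds).
C1: sp2
C2: sp2
C3: sp3 ✓
C4: sp3 ✓
C5: sp3 ✓
C6: sp3 ✓
C7: sp3 ✓
C8: sp2
C9: sp2
5 carbons are sp3.

5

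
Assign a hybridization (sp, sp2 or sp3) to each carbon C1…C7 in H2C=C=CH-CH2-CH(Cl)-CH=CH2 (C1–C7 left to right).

C1 — 3 σ bonds, plus one π bond. Steric number 3, so sp2.
C2 has 2 σ bonds, plus two π bonds: steric number 2 → sp.
C3 (3 σ bonds, plus one π bond) has steric number 3: sp2.
C4 (4 σ bonds) has steric number 4: sp3.
C5: 4 σ bonds; 4 regions of electron density → sp3.
C6 is sp2: 3 σ bonds, plus one π bond, 3 electron-density regions.
C7 has 3 σ bonds, plus one π bond: steric number 3 → sp2.

C1 sp2, C2 sp, C3 sp2, C4 sp3, C5 sp3, C6 sp2, C7 sp2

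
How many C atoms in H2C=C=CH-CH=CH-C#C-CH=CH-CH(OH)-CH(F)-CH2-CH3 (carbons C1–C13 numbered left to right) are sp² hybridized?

C1: sp2 ✓
C2: sp
C3: sp2 ✓
C4: sp2 ✓
C5: sp2 ✓
C6: sp
C7: sp
C8: sp2 ✓
C9: sp2 ✓
C10: sp3
C11: sp3
C12: sp3
C13: sp3
C1, C3, C4, C5, C8, C9 → 6 sp2 carbons.

6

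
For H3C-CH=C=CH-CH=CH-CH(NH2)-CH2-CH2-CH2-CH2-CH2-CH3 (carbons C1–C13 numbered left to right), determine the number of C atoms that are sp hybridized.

1

C1: sp3
C2: sp2
C3: sp ✓
C4: sp2
C5: sp2
C6: sp2
C7: sp3
C8: sp3
C9: sp3
C10: sp3
C11: sp3
C12: sp3
C13: sp3
C3 → 1 sp carbon.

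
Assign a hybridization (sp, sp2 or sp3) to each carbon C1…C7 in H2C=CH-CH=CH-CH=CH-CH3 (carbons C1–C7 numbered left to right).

C1 (3 σ bonds, plus one π bond) has steric number 3: sp2.
C2: 3 σ bonds, plus one π bond; 3 regions of electron density → sp2.
C3 has 3 σ bonds, plus one π bond: steric number 3 → sp2.
C4 is sp2: 3 σ bonds, plus one π bond, 3 electron-density regions.
C5 (3 σ bonds, plus one π bond) has steric number 3: sp2.
C6: 3 σ bonds, plus one π bond; 3 regions of electron density → sp2.
C7 — 4 σ bonds. Steric number 4, so sp3.

C1 sp2, C2 sp2, C3 sp2, C4 sp2, C5 sp2, C6 sp2, C7 sp3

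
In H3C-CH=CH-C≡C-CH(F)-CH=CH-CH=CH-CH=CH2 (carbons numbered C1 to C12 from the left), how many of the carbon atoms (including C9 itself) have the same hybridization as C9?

C9 is sp2 (one π bond).
C1: sp3
C2: sp2 ✓
C3: sp2 ✓
C4: sp
C5: sp
C6: sp3
C7: sp2 ✓
C8: sp2 ✓
C9: sp2 ✓
C10: sp2 ✓
C11: sp2 ✓
C12: sp2 ✓
8 carbons are sp2.

8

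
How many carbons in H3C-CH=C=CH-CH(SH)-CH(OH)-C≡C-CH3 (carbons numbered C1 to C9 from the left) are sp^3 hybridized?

C1: sp3 ✓
C2: sp2
C3: sp
C4: sp2
C5: sp3 ✓
C6: sp3 ✓
C7: sp
C8: sp
C9: sp3 ✓
C1, C5, C6, C9 → 4 sp3 carbons.

4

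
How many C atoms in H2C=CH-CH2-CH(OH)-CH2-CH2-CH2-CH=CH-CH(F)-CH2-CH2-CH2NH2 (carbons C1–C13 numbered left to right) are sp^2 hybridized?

4

C1: sp2 ✓
C2: sp2 ✓
C3: sp3
C4: sp3
C5: sp3
C6: sp3
C7: sp3
C8: sp2 ✓
C9: sp2 ✓
C10: sp3
C11: sp3
C12: sp3
C13: sp3
C1, C2, C8, C9 → 4 sp2 carbons.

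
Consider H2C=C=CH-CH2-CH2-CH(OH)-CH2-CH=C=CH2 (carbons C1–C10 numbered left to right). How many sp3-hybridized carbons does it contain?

4

C1: sp2
C2: sp
C3: sp2
C4: sp3 ✓
C5: sp3 ✓
C6: sp3 ✓
C7: sp3 ✓
C8: sp2
C9: sp
C10: sp2
C4, C5, C6, C7 → 4 sp3 carbons.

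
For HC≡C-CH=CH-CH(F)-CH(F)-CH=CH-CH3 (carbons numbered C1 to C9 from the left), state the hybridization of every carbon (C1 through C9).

C1 has 2 σ bonds, plus two π bonds: steric number 2 → sp.
C2 carries 2 σ bonds, plus two π bonds, giving a steric number of 2, so it is sp.
C3: 3 σ bonds, plus one π bond; 3 regions of electron density → sp2.
C4: 3 σ bonds, plus one π bond — 3 electron domains, sp2.
C5: 4 σ bonds — 4 electron domains, sp3.
C6: 4 σ bonds; 4 regions of electron density → sp3.
C7 (3 σ bonds, plus one π bond) has steric number 3: sp2.
C8 carries 3 σ bonds, plus one π bond, giving a steric number of 3, so it is sp2.
C9: 4 σ bonds — 4 electron domains, sp3.

C1 sp, C2 sp, C3 sp2, C4 sp2, C5 sp3, C6 sp3, C7 sp2, C8 sp2, C9 sp3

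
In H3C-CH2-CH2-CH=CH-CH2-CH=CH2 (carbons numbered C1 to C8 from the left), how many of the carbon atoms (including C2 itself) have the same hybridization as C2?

C2 is sp3 (only σ bonds).
C1: sp3 ✓
C2: sp3 ✓
C3: sp3 ✓
C4: sp2
C5: sp2
C6: sp3 ✓
C7: sp2
C8: sp2
4 carbons are sp3.

4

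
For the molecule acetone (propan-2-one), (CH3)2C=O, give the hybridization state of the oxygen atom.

sp^2

One σ bond + two lone pairs = steric number 3 → sp2.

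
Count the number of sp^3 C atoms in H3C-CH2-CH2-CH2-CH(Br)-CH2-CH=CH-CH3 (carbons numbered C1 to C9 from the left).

C1: sp3 ✓
C2: sp3 ✓
C3: sp3 ✓
C4: sp3 ✓
C5: sp3 ✓
C6: sp3 ✓
C7: sp2
C8: sp2
C9: sp3 ✓
C1, C2, C3, C4, C5, C6, C9 → 7 sp3 carbons.

7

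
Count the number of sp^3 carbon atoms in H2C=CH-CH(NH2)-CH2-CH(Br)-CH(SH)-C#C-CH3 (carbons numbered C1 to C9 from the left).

C1: sp2
C2: sp2
C3: sp3 ✓
C4: sp3 ✓
C5: sp3 ✓
C6: sp3 ✓
C7: sp
C8: sp
C9: sp3 ✓
C3, C4, C5, C6, C9 → 5 sp3 carbons.

5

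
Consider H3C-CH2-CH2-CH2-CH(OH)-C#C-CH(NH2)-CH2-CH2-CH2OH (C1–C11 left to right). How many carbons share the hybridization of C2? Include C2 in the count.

C2 is sp3 (only σ bonds).
C1: sp3 ✓
C2: sp3 ✓
C3: sp3 ✓
C4: sp3 ✓
C5: sp3 ✓
C6: sp
C7: sp
C8: sp3 ✓
C9: sp3 ✓
C10: sp3 ✓
C11: sp3 ✓
9 carbons are sp3.

9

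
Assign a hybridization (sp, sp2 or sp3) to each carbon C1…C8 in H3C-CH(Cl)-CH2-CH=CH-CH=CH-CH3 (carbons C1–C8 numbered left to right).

C1 sp3, C2 sp3, C3 sp3, C4 sp2, C5 sp2, C6 sp2, C7 sp2, C8 sp3

C1 has 4 σ bonds: steric number 4 → sp3.
C2 (4 σ bonds) has steric number 4: sp3.
C3: 4 σ bonds — 4 electron domains, sp3.
C4: 3 σ bonds, plus one π bond; 3 regions of electron density → sp2.
C5 is sp2: 3 σ bonds, plus one π bond, 3 electron-density regions.
C6: 3 σ bonds, plus one π bond — 3 electron domains, sp2.
C7 (3 σ bonds, plus one π bond) has steric number 3: sp2.
C8 has 4 σ bonds: steric number 4 → sp3.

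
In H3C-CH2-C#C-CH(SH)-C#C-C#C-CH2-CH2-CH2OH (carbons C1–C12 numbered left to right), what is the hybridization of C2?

C2 is sp3: 4 σ bonds, 4 electron-density regions.

sp3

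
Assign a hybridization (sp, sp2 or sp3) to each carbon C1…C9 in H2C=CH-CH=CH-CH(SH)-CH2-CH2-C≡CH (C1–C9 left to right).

C1 is sp2: 3 σ bonds, plus one π bond, 3 electron-density regions.
C2: 3 σ bonds, plus one π bond — 3 electron domains, sp2.
C3 — 3 σ bonds, plus one π bond. Steric number 3, so sp2.
C4 carries 3 σ bonds, plus one π bond, giving a steric number of 3, so it is sp2.
C5 is sp3: 4 σ bonds, 4 electron-density regions.
C6 is sp3: 4 σ bonds, 4 electron-density regions.
C7: 4 σ bonds; 4 regions of electron density → sp3.
C8 is sp: 2 σ bonds, plus two π bonds, 2 electron-density regions.
C9: 2 σ bonds, plus two π bonds — 2 electron domains, sp.

C1 sp2, C2 sp2, C3 sp2, C4 sp2, C5 sp3, C6 sp3, C7 sp3, C8 sp, C9 sp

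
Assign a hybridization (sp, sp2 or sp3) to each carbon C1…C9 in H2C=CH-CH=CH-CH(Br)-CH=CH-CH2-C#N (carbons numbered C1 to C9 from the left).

C1 (3 σ bonds, plus one π bond) has steric number 3: sp2.
C2 carries 3 σ bonds, plus one π bond, giving a steric number of 3, so it is sp2.
C3 has 3 σ bonds, plus one π bond: steric number 3 → sp2.
C4 is sp2: 3 σ bonds, plus one π bond, 3 electron-density regions.
C5 is sp3: 4 σ bonds, 4 electron-density regions.
C6 carries 3 σ bonds, plus one π bond, giving a steric number of 3, so it is sp2.
C7 carries 3 σ bonds, plus one π bond, giving a steric number of 3, so it is sp2.
C8 carries 4 σ bonds, giving a steric number of 4, so it is sp3.
C9 has 2 σ bonds, plus two π bonds: steric number 2 → sp.

C1 sp2, C2 sp2, C3 sp2, C4 sp2, C5 sp3, C6 sp2, C7 sp2, C8 sp3, C9 sp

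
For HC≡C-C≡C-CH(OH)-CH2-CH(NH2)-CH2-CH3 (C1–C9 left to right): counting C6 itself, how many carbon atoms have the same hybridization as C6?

5

C6 is sp3 (only σ bonds).
C1: sp
C2: sp
C3: sp
C4: sp
C5: sp3 ✓
C6: sp3 ✓
C7: sp3 ✓
C8: sp3 ✓
C9: sp3 ✓
5 carbons are sp3.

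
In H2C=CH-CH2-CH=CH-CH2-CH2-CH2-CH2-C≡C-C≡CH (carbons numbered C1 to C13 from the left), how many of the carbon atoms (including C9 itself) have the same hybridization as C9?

C9 is sp3 (only σ bonds).
C1: sp2
C2: sp2
C3: sp3 ✓
C4: sp2
C5: sp2
C6: sp3 ✓
C7: sp3 ✓
C8: sp3 ✓
C9: sp3 ✓
C10: sp
C11: sp
C12: sp
C13: sp
5 carbons are sp3.

5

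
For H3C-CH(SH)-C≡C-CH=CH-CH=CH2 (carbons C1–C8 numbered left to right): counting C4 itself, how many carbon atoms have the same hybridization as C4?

C4 is sp (two π bonds).
C1: sp3
C2: sp3
C3: sp ✓
C4: sp ✓
C5: sp2
C6: sp2
C7: sp2
C8: sp2
2 carbons are sp.

2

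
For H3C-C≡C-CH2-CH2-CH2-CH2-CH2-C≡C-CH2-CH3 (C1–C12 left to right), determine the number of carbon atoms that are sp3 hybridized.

C1: sp3 ✓
C2: sp
C3: sp
C4: sp3 ✓
C5: sp3 ✓
C6: sp3 ✓
C7: sp3 ✓
C8: sp3 ✓
C9: sp
C10: sp
C11: sp3 ✓
C12: sp3 ✓
C1, C4, C5, C6, C7, C8, C11, C12 → 8 sp3 carbons.

8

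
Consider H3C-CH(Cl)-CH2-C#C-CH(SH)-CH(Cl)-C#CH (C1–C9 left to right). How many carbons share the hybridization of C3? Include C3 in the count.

C3 is sp3 (only σ bonds).
C1: sp3 ✓
C2: sp3 ✓
C3: sp3 ✓
C4: sp
C5: sp
C6: sp3 ✓
C7: sp3 ✓
C8: sp
C9: sp
5 carbons are sp3.

5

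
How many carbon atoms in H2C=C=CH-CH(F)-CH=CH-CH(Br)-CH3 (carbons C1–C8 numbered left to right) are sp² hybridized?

C1: sp2 ✓
C2: sp
C3: sp2 ✓
C4: sp3
C5: sp2 ✓
C6: sp2 ✓
C7: sp3
C8: sp3
C1, C3, C5, C6 → 4 sp2 carbons.

4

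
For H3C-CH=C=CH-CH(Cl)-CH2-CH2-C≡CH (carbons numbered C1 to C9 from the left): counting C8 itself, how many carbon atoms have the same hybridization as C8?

3

C8 is sp (two π bonds).
C1: sp3
C2: sp2
C3: sp ✓
C4: sp2
C5: sp3
C6: sp3
C7: sp3
C8: sp ✓
C9: sp ✓
3 carbons are sp.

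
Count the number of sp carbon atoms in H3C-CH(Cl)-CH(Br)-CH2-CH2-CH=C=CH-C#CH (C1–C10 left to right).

3

C1: sp3
C2: sp3
C3: sp3
C4: sp3
C5: sp3
C6: sp2
C7: sp ✓
C8: sp2
C9: sp ✓
C10: sp ✓
C7, C9, C10 → 3 sp carbons.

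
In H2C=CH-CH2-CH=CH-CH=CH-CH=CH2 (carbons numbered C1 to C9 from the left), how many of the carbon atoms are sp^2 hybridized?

C1: sp2 ✓
C2: sp2 ✓
C3: sp3
C4: sp2 ✓
C5: sp2 ✓
C6: sp2 ✓
C7: sp2 ✓
C8: sp2 ✓
C9: sp2 ✓
C1, C2, C4, C5, C6, C7, C8, C9 → 8 sp2 carbons.

8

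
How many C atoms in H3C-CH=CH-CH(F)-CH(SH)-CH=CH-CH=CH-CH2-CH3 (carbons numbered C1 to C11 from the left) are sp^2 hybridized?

6

C1: sp3
C2: sp2 ✓
C3: sp2 ✓
C4: sp3
C5: sp3
C6: sp2 ✓
C7: sp2 ✓
C8: sp2 ✓
C9: sp2 ✓
C10: sp3
C11: sp3
C2, C3, C6, C7, C8, C9 → 6 sp2 carbons.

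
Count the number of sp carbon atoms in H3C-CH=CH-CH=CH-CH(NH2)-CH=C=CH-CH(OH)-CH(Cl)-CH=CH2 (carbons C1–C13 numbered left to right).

1

C1: sp3
C2: sp2
C3: sp2
C4: sp2
C5: sp2
C6: sp3
C7: sp2
C8: sp ✓
C9: sp2
C10: sp3
C11: sp3
C12: sp2
C13: sp2
C8 → 1 sp carbon.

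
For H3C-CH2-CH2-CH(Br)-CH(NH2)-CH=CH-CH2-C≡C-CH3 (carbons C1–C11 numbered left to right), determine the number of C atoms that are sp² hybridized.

2

C1: sp3
C2: sp3
C3: sp3
C4: sp3
C5: sp3
C6: sp2 ✓
C7: sp2 ✓
C8: sp3
C9: sp
C10: sp
C11: sp3
C6, C7 → 2 sp2 carbons.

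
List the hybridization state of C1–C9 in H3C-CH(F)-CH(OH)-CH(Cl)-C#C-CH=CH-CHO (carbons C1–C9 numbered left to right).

C1 sp3, C2 sp3, C3 sp3, C4 sp3, C5 sp, C6 sp, C7 sp2, C8 sp2, C9 sp2

C1: 4 σ bonds; 4 regions of electron density → sp3.
C2 is sp3: 4 σ bonds, 4 electron-density regions.
C3: 4 σ bonds — 4 electron domains, sp3.
C4 — 4 σ bonds. Steric number 4, so sp3.
C5 carries 2 σ bonds, plus two π bonds, giving a steric number of 2, so it is sp.
C6: 2 σ bonds, plus two π bonds; 2 regions of electron density → sp.
C7: 3 σ bonds, plus one π bond; 3 regions of electron density → sp2.
C8 — 3 σ bonds, plus one π bond. Steric number 3, so sp2.
C9: 3 σ bonds, plus one π bond; 3 regions of electron density → sp2.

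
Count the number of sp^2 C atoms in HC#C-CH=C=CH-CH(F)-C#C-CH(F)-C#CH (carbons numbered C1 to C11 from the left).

2

C1: sp
C2: sp
C3: sp2 ✓
C4: sp
C5: sp2 ✓
C6: sp3
C7: sp
C8: sp
C9: sp3
C10: sp
C11: sp
C3, C5 → 2 sp2 carbons.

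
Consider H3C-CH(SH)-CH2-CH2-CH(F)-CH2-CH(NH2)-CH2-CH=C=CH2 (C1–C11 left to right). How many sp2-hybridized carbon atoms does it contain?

2

C1: sp3
C2: sp3
C3: sp3
C4: sp3
C5: sp3
C6: sp3
C7: sp3
C8: sp3
C9: sp2 ✓
C10: sp
C11: sp2 ✓
C9, C11 → 2 sp2 carbons.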